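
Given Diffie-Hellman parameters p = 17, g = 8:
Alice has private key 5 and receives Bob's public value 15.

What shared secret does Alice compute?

Step 1: s = B^a mod p = 15^5 mod 17.
  15^1 mod 17 = 15
  15^2 mod 17 = (15 * 15) mod 17 = 4
  15^3 mod 17 = (4 * 15) mod 17 = 9
  15^4 mod 17 = (9 * 15) mod 17 = 16
  15^5 mod 17 = (16 * 15) mod 17 = 2
Result: shared secret = 2.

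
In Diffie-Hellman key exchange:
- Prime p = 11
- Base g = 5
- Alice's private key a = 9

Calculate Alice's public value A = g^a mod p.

Step 1: A = g^a mod p = 5^9 mod 11.
  5^1 mod 11 = 5
  5^2 mod 11 = (5 * 5) mod 11 = 3
  5^3 mod 11 = (3 * 5) mod 11 = 4
  5^4 mod 11 = (4 * 5) mod 11 = 9
  5^5 mod 11 = (9 * 5) mod 11 = 1
  5^6 mod 11 = (1 * 5) mod 11 = 5
  5^7 mod 11 = (5 * 5) mod 11 = 3
  5^8 mod 11 = (3 * 5) mod 11 = 4
  5^9 mod 11 = (4 * 5) mod 11 = 9
Result: A = 9.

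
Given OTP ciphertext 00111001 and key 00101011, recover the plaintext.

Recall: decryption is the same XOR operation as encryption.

Step 1: XOR ciphertext with key:
  Ciphertext: 00111001
  Key:        00101011
  XOR:        00010010
Step 2: Plaintext = 00010010 = 18 in decimal.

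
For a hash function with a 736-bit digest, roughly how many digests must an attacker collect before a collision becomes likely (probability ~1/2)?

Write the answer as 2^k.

Step 1: The birthday paradox gives collision probability ~50% after sqrt(2^n) = 2^(n/2) hashes.
Step 2: For 736-bit output: 2^(736/2) = 2^368.
Step 3: Approximately 2^368 hash computations needed.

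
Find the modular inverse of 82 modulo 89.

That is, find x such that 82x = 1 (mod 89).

Step 1: We need x such that 82 * x = 1 (mod 89).
Step 2: Using the extended Euclidean algorithm or trial:
  82 * 38 = 3116 = 35 * 89 + 1.
Step 3: Since 3116 mod 89 = 1, the inverse is x = 38.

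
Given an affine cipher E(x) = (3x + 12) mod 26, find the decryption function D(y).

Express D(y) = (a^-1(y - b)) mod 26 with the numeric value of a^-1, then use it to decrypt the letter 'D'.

Step 1: Find a^-1, the modular inverse of 3 mod 26.
Step 2: We need 3 * a^-1 = 1 (mod 26).
Step 3: 3 * 9 = 27 = 1 * 26 + 1, so a^-1 = 9.
Step 4: D(y) = 9(y - 12) mod 26.
Step 5: Apply to 'D' (y = 3): D(3) = 9 * (3 - 12) mod 26 = 9 * -9 mod 26 = 23 -> 'X'.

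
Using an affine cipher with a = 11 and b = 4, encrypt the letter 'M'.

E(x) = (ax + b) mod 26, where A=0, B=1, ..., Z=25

Step 1: Convert 'M' to number: x = 12.
Step 2: E(12) = (11 * 12 + 4) mod 26 = 136 mod 26 = 6.
Step 3: Convert 6 back to letter: G.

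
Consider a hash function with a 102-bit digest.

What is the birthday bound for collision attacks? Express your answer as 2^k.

Step 1: The birthday paradox gives collision probability ~50% after sqrt(2^n) = 2^(n/2) hashes.
Step 2: For 102-bit output: 2^(102/2) = 2^51.
Step 3: Approximately 2^51 hash computations needed.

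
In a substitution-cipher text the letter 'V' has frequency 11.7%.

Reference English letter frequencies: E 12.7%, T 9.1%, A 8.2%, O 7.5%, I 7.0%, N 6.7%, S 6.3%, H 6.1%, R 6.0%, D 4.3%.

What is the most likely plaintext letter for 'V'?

Step 1: The observed frequency is 11.7%.
Step 2: Compare with English frequencies:
  E: 12.7% (difference: 1.0%) <-- closest
  T: 9.1% (difference: 2.6%)
  A: 8.2% (difference: 3.5%)
  O: 7.5% (difference: 4.2%)
  I: 7.0% (difference: 4.7%)
  N: 6.7% (difference: 5.0%)
  S: 6.3% (difference: 5.4%)
  H: 6.1% (difference: 5.6%)
  R: 6.0% (difference: 5.7%)
  D: 4.3% (difference: 7.4%)
Step 3: 'V' most likely represents 'E' (frequency 12.7%).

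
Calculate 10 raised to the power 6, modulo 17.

Step 1: Compute 10^6 mod 17 step by step, reducing modulo 17 at each step.
  10^1 mod 17 = 10
  10^2 mod 17 = (10 * 10) mod 17 = 15
  10^3 mod 17 = (15 * 10) mod 17 = 14
  10^4 mod 17 = (14 * 10) mod 17 = 4
  10^5 mod 17 = (4 * 10) mod 17 = 6
  10^6 mod 17 = (6 * 10) mod 17 = 9
Step 2: Result = 9.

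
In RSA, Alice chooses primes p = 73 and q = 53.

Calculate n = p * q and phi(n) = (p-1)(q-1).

Step 1: n = p * q = 73 * 53 = 3869.
Step 2: phi(n) = (p-1)(q-1) = 72 * 52 = 3744.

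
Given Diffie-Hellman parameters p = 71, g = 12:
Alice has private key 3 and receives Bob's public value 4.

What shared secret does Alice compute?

Step 1: s = B^a mod p = 4^3 mod 71.
  4^1 mod 71 = 4
  4^2 mod 71 = (4 * 4) mod 71 = 16
  4^3 mod 71 = (16 * 4) mod 71 = 64
Result: shared secret = 64.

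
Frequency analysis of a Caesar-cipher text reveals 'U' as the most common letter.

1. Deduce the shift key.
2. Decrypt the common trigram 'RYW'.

Step 1: In English, 'E' is the most frequent letter (12.7%).
Step 2: The most frequent ciphertext letter is 'U' (position 20).
Step 3: Shift = (20 - 4) mod 26 = 16.
Step 4: Decrypt 'RYW' by shifting back 16:
  R -> B
  Y -> I
  W -> G
Step 5: 'RYW' decrypts to 'BIG'.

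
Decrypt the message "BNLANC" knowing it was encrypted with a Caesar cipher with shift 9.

Step 1: Reverse the shift by subtracting 9 from each letter position.
  B (position 1) -> position (1-9) mod 26 = 18 -> S
  N (position 13) -> position (13-9) mod 26 = 4 -> E
  L (position 11) -> position (11-9) mod 26 = 2 -> C
  A (position 0) -> position (0-9) mod 26 = 17 -> R
  N (position 13) -> position (13-9) mod 26 = 4 -> E
  C (position 2) -> position (2-9) mod 26 = 19 -> T
Decrypted message: SECRET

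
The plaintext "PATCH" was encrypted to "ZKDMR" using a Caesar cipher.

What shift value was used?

Step 1: Compare first letters: P (position 15) -> Z (position 25).
Step 2: Shift = (25 - 15) mod 26 = 10.
The shift value is 10.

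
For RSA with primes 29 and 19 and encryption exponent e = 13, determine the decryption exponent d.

Step 1: n = 29 * 19 = 551.
Step 2: phi(n) = 28 * 18 = 504.
Step 3: Find d such that 13 * d = 1 (mod 504).
Step 4: d = 13^(-1) mod 504 = 349.
Verification: 13 * 349 = 4537 = 9 * 504 + 1.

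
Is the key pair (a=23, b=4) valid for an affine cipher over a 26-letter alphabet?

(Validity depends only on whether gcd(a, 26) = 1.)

Step 1: Compute gcd(23, 26).
Step 2: gcd(23, 26) = 1.
Since gcd = 1, 23 is coprime with 26, so it is a valid key.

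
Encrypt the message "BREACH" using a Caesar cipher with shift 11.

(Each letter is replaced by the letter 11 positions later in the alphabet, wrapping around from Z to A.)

Step 1: For each letter, shift forward by 11 positions (mod 26).
  B (position 1) -> position (1+11) mod 26 = 12 -> M
  R (position 17) -> position (17+11) mod 26 = 2 -> C
  E (position 4) -> position (4+11) mod 26 = 15 -> P
  A (position 0) -> position (0+11) mod 26 = 11 -> L
  C (position 2) -> position (2+11) mod 26 = 13 -> N
  H (position 7) -> position (7+11) mod 26 = 18 -> S
Result: MCPLNS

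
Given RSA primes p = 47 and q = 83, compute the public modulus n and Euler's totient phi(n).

Step 1: n = p * q = 47 * 83 = 3901.
Step 2: phi(n) = (p-1)(q-1) = 46 * 82 = 3772.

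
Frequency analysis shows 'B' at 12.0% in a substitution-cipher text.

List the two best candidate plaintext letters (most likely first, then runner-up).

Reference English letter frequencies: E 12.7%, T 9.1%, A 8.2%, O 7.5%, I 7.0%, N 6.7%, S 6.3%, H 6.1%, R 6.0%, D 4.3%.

Step 1: Observed frequency of 'B' is 12.0%.
Step 2: Compute distances to each reference frequency and sort:
  E (12.7%): difference = 0.7% <-- BEST
  T (9.1%): difference = 2.9% <-- RUNNER-UP
  A (8.2%): difference = 3.8%
  O (7.5%): difference = 4.5%
  I (7.0%): difference = 5.0%
Step 3: Most likely is 'E' (12.7%, diff 0.7%); second most likely is 'T' (9.1%, diff 2.9%).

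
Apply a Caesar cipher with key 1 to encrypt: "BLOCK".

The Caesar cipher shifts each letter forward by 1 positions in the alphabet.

Step 1: For each letter, shift forward by 1 positions (mod 26).
  B (position 1) -> position (1+1) mod 26 = 2 -> C
  L (position 11) -> position (11+1) mod 26 = 12 -> M
  O (position 14) -> position (14+1) mod 26 = 15 -> P
  C (position 2) -> position (2+1) mod 26 = 3 -> D
  K (position 10) -> position (10+1) mod 26 = 11 -> L
Result: CMPDL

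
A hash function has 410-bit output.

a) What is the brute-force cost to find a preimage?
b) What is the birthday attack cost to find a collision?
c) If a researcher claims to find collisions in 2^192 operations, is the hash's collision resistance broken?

Step 1: Preimage resistance requires brute-force of 2^410 operations.
Step 2: Collision resistance (birthday bound) = 2^(410/2) = 2^205.
Step 3: The claimed attack costs 2^192 operations.
Step 4: Since 2^192 < 2^205, the claimed attack beats the generic birthday bound, so collision resistance is broken.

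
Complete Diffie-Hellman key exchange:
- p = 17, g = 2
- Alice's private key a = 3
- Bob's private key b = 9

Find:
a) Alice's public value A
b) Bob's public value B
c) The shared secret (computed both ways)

Step 1: A = g^a mod p = 2^3 mod 17 = 8.
Step 2: B = g^b mod p = 2^9 mod 17 = 2.
Step 3: Alice computes s = B^a mod p = 2^3 mod 17 = 8.
Step 4: Bob computes s = A^b mod p = 8^9 mod 17 = 8.
Both sides agree: shared secret = 8.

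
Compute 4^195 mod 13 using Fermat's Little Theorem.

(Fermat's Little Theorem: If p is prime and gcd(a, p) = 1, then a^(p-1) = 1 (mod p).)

Step 1: Since 13 is prime, by Fermat's Little Theorem: 4^12 = 1 (mod 13).
Step 2: Reduce exponent: 195 mod 12 = 3.
Step 3: So 4^195 = 4^3 (mod 13).
Step 4: 4^3 mod 13 = 12.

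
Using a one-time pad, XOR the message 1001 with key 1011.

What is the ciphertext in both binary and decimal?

Step 1: Write out the XOR operation bit by bit:
  Message: 1001
  Key:     1011
  XOR:     0010
Step 2: Convert to decimal: 0010 = 2.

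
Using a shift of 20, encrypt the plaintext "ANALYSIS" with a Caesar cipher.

Step 1: For each letter, shift forward by 20 positions (mod 26).
  A (position 0) -> position (0+20) mod 26 = 20 -> U
  N (position 13) -> position (13+20) mod 26 = 7 -> H
  A (position 0) -> position (0+20) mod 26 = 20 -> U
  L (position 11) -> position (11+20) mod 26 = 5 -> F
  Y (position 24) -> position (24+20) mod 26 = 18 -> S
  S (position 18) -> position (18+20) mod 26 = 12 -> M
  I (position 8) -> position (8+20) mod 26 = 2 -> C
  S (position 18) -> position (18+20) mod 26 = 12 -> M
Result: UHUFSMCM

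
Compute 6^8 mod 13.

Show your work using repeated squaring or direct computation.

Step 1: Compute 6^8 mod 13 step by step, reducing modulo 13 at each step.
  6^1 mod 13 = 6
  6^2 mod 13 = (6 * 6) mod 13 = 10
  6^3 mod 13 = (10 * 6) mod 13 = 8
  6^4 mod 13 = (8 * 6) mod 13 = 9
  6^5 mod 13 = (9 * 6) mod 13 = 2
  6^6 mod 13 = (2 * 6) mod 13 = 12
  6^7 mod 13 = (12 * 6) mod 13 = 7
  6^8 mod 13 = (7 * 6) mod 13 = 3
Step 2: Result = 3.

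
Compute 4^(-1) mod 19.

Step 1: We need x such that 4 * x = 1 (mod 19).
Step 2: Using the extended Euclidean algorithm or trial:
  4 * 5 = 20 = 1 * 19 + 1.
Step 3: Since 20 mod 19 = 1, the inverse is x = 5.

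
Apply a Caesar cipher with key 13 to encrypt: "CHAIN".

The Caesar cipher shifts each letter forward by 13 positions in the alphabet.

Step 1: For each letter, shift forward by 13 positions (mod 26).
  C (position 2) -> position (2+13) mod 26 = 15 -> P
  H (position 7) -> position (7+13) mod 26 = 20 -> U
  A (position 0) -> position (0+13) mod 26 = 13 -> N
  I (position 8) -> position (8+13) mod 26 = 21 -> V
  N (position 13) -> position (13+13) mod 26 = 0 -> A
Result: PUNVA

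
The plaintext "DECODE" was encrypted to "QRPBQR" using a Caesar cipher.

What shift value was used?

Step 1: Compare first letters: D (position 3) -> Q (position 16).
Step 2: Shift = (16 - 3) mod 26 = 13.
The shift value is 13.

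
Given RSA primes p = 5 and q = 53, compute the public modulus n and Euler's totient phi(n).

Step 1: n = p * q = 5 * 53 = 265.
Step 2: phi(n) = (p-1)(q-1) = 4 * 52 = 208.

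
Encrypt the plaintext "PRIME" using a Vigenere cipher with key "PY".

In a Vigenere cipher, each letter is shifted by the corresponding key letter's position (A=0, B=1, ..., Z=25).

Step 1: Repeat key to match plaintext length:
  Plaintext: PRIME
  Key:       PYPYP
Step 2: Encrypt each letter:
  P(15) + P(15) = (15+15) mod 26 = 4 = E
  R(17) + Y(24) = (17+24) mod 26 = 15 = P
  I(8) + P(15) = (8+15) mod 26 = 23 = X
  M(12) + Y(24) = (12+24) mod 26 = 10 = K
  E(4) + P(15) = (4+15) mod 26 = 19 = T
Ciphertext: EPXKT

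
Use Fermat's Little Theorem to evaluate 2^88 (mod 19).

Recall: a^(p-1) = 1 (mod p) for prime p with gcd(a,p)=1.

Step 1: Since 19 is prime, by Fermat's Little Theorem: 2^18 = 1 (mod 19).
Step 2: Reduce exponent: 88 mod 18 = 16.
Step 3: So 2^88 = 2^16 (mod 19).
Step 4: 2^16 mod 19 = 5.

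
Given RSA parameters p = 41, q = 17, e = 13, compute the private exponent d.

Step 1: n = 41 * 17 = 697.
Step 2: phi(n) = 40 * 16 = 640.
Step 3: Find d such that 13 * d = 1 (mod 640).
Step 4: d = 13^(-1) mod 640 = 197.
Verification: 13 * 197 = 2561 = 4 * 640 + 1.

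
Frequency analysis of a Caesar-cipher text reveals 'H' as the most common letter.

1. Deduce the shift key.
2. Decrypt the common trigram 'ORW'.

Step 1: In English, 'E' is the most frequent letter (12.7%).
Step 2: The most frequent ciphertext letter is 'H' (position 7).
Step 3: Shift = (7 - 4) mod 26 = 3.
Step 4: Decrypt 'ORW' by shifting back 3:
  O -> L
  R -> O
  W -> T
Step 5: 'ORW' decrypts to 'LOT'.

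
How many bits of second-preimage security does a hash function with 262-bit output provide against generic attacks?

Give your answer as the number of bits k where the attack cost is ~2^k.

Step 1: The hash has a 262-bit output.
Step 2: Second-preimage resistance means: given a specific input x, it should be infeasible to find a different y with h(y) = h(x).
With a 262-bit output, a generic search for a second preimage costs about 2^262 evaluations (each trial matches the fixed target with probability 2^-262).
Step 3: Security level = 262 bits.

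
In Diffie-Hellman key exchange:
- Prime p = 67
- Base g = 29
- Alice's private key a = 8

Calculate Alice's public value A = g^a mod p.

Step 1: A = g^a mod p = 29^8 mod 67.
  29^1 mod 67 = 29
  29^2 mod 67 = (29 * 29) mod 67 = 37
  29^3 mod 67 = (37 * 29) mod 67 = 1
  29^4 mod 67 = (1 * 29) mod 67 = 29
  29^5 mod 67 = (29 * 29) mod 67 = 37
  29^6 mod 67 = (37 * 29) mod 67 = 1
  29^7 mod 67 = (1 * 29) mod 67 = 29
  29^8 mod 67 = (29 * 29) mod 67 = 37
Result: A = 37.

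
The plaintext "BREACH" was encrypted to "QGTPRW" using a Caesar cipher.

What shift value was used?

Step 1: Compare first letters: B (position 1) -> Q (position 16).
Step 2: Shift = (16 - 1) mod 26 = 15.
The shift value is 15.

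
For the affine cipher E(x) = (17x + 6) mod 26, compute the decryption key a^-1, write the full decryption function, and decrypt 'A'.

Step 1: Find a^-1, the modular inverse of 17 mod 26.
Step 2: We need 17 * a^-1 = 1 (mod 26).
Step 3: 17 * 23 = 391 = 15 * 26 + 1, so a^-1 = 23.
Step 4: D(y) = 23(y - 6) mod 26.
Step 5: Apply to 'A' (y = 0): D(0) = 23 * (0 - 6) mod 26 = 23 * -6 mod 26 = 18 -> 'S'.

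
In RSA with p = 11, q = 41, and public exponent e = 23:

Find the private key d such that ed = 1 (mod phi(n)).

Step 1: n = 11 * 41 = 451.
Step 2: phi(n) = 10 * 40 = 400.
Step 3: Find d such that 23 * d = 1 (mod 400).
Step 4: d = 23^(-1) mod 400 = 87.
Verification: 23 * 87 = 2001 = 5 * 400 + 1.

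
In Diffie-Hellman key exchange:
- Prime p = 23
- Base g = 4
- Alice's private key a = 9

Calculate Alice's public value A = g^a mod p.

Step 1: A = g^a mod p = 4^9 mod 23.
  4^1 mod 23 = 4
  4^2 mod 23 = (4 * 4) mod 23 = 16
  4^3 mod 23 = (16 * 4) mod 23 = 18
  4^4 mod 23 = (18 * 4) mod 23 = 3
  4^5 mod 23 = (3 * 4) mod 23 = 12
  4^6 mod 23 = (12 * 4) mod 23 = 2
  4^7 mod 23 = (2 * 4) mod 23 = 8
  4^8 mod 23 = (8 * 4) mod 23 = 9
  4^9 mod 23 = (9 * 4) mod 23 = 13
Result: A = 13.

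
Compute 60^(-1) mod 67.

Step 1: We need x such that 60 * x = 1 (mod 67).
Step 2: Using the extended Euclidean algorithm or trial:
  60 * 19 = 1140 = 17 * 67 + 1.
Step 3: Since 1140 mod 67 = 1, the inverse is x = 19.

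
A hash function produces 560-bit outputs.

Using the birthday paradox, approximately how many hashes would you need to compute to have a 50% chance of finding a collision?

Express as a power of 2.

Step 1: The birthday paradox gives collision probability ~50% after sqrt(2^n) = 2^(n/2) hashes.
Step 2: For 560-bit output: 2^(560/2) = 2^280.
Step 3: Approximately 2^280 hash computations needed.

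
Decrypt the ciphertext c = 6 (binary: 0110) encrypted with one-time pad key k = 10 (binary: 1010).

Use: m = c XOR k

Step 1: XOR ciphertext with key:
  Ciphertext: 0110
  Key:        1010
  XOR:        1100
Step 2: Plaintext = 1100 = 12 in decimal.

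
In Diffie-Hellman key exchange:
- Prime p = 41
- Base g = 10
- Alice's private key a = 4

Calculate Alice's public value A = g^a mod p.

Step 1: A = g^a mod p = 10^4 mod 41.
  10^1 mod 41 = 10
  10^2 mod 41 = (10 * 10) mod 41 = 18
  10^3 mod 41 = (18 * 10) mod 41 = 16
  10^4 mod 41 = (16 * 10) mod 41 = 37
Result: A = 37.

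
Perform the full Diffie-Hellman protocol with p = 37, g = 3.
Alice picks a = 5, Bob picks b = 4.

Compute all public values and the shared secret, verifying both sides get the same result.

Step 1: A = g^a mod p = 3^5 mod 37 = 21.
Step 2: B = g^b mod p = 3^4 mod 37 = 7.
Step 3: Alice computes s = B^a mod p = 7^5 mod 37 = 9.
Step 4: Bob computes s = A^b mod p = 21^4 mod 37 = 9.
Both sides agree: shared secret = 9.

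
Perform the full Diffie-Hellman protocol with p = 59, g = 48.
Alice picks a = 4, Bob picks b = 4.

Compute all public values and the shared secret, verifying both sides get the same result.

Step 1: A = g^a mod p = 48^4 mod 59 = 9.
Step 2: B = g^b mod p = 48^4 mod 59 = 9.
Step 3: Alice computes s = B^a mod p = 9^4 mod 59 = 12.
Step 4: Bob computes s = A^b mod p = 9^4 mod 59 = 12.
Both sides agree: shared secret = 12.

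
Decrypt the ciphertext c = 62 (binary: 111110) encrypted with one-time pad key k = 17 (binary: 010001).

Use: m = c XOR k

Step 1: XOR ciphertext with key:
  Ciphertext: 111110
  Key:        010001
  XOR:        101111
Step 2: Plaintext = 101111 = 47 in decimal.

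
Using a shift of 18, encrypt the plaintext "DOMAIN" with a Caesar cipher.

Step 1: For each letter, shift forward by 18 positions (mod 26).
  D (position 3) -> position (3+18) mod 26 = 21 -> V
  O (position 14) -> position (14+18) mod 26 = 6 -> G
  M (position 12) -> position (12+18) mod 26 = 4 -> E
  A (position 0) -> position (0+18) mod 26 = 18 -> S
  I (position 8) -> position (8+18) mod 26 = 0 -> A
  N (position 13) -> position (13+18) mod 26 = 5 -> F
Result: VGESAF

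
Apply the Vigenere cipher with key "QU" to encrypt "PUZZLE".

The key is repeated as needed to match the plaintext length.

Step 1: Repeat key to match plaintext length:
  Plaintext: PUZZLE
  Key:       QUQUQU
Step 2: Encrypt each letter:
  P(15) + Q(16) = (15+16) mod 26 = 5 = F
  U(20) + U(20) = (20+20) mod 26 = 14 = O
  Z(25) + Q(16) = (25+16) mod 26 = 15 = P
  Z(25) + U(20) = (25+20) mod 26 = 19 = T
  L(11) + Q(16) = (11+16) mod 26 = 1 = B
  E(4) + U(20) = (4+20) mod 26 = 24 = Y
Ciphertext: FOPTBY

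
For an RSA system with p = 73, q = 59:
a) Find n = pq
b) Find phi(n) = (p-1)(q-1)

Step 1: n = p * q = 73 * 59 = 4307.
Step 2: phi(n) = (p-1)(q-1) = 72 * 58 = 4176.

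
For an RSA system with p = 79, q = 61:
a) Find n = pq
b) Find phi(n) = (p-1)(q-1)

Step 1: n = p * q = 79 * 61 = 4819.
Step 2: phi(n) = (p-1)(q-1) = 78 * 60 = 4680.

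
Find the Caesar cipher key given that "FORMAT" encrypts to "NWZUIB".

Step 1: Compare first letters: F (position 5) -> N (position 13).
Step 2: Shift = (13 - 5) mod 26 = 8.
The shift value is 8.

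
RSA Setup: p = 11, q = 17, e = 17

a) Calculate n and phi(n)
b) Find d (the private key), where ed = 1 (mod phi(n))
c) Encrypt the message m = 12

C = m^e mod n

Step 1: n = 11 * 17 = 187.
Step 2: phi(n) = (11-1)(17-1) = 10 * 16 = 160.
Step 3: Find d = 17^(-1) mod 160 = 113.
  Verify: 17 * 113 = 1921 = 1 (mod 160).
Step 4: C = 12^17 mod 187 = 12.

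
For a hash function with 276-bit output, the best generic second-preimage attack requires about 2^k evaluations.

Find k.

Step 1: The hash has a 276-bit output.
Step 2: Second-preimage resistance means: given a specific input x, it should be infeasible to find a different y with h(y) = h(x).
With a 276-bit output, a generic search for a second preimage costs about 2^276 evaluations (each trial matches the fixed target with probability 2^-276).
Step 3: Security level = 276 bits.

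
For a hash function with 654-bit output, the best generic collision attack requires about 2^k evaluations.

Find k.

Step 1: The hash has a 654-bit output.
Step 2: Collision resistance means it should be infeasible to find any x != y with h(x) = h(y).
By the birthday bound, a generic collision search succeeds after about sqrt(2^654) = 2^(654/2) = 2^327 evaluations.
Step 3: Security level = 327 bits.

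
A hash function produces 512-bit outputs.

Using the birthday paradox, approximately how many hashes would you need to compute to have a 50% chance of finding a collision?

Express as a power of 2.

Step 1: The birthday paradox gives collision probability ~50% after sqrt(2^n) = 2^(n/2) hashes.
Step 2: For 512-bit output: 2^(512/2) = 2^256.
Step 3: Approximately 2^256 hash computations needed.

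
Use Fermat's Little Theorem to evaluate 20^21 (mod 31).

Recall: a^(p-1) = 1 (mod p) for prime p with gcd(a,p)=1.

Step 1: Since 31 is prime, by Fermat's Little Theorem: 20^30 = 1 (mod 31).
Step 2: Reduce exponent: 21 mod 30 = 21.
Step 3: So 20^21 = 20^21 (mod 31).
Step 4: 20^21 mod 31 = 4.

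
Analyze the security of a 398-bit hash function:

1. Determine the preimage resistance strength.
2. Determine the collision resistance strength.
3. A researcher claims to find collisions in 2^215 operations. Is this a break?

Step 1: Preimage resistance requires brute-force of 2^398 operations.
Step 2: Collision resistance (birthday bound) = 2^(398/2) = 2^199.
Step 3: The claimed attack costs 2^215 operations.
Step 4: Since 2^215 >= 2^199, the claimed attack is no faster than the generic birthday attack, so this does not break collision resistance.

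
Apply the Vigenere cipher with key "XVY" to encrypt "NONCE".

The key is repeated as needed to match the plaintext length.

Step 1: Repeat key to match plaintext length:
  Plaintext: NONCE
  Key:       XVYXV
Step 2: Encrypt each letter:
  N(13) + X(23) = (13+23) mod 26 = 10 = K
  O(14) + V(21) = (14+21) mod 26 = 9 = J
  N(13) + Y(24) = (13+24) mod 26 = 11 = L
  C(2) + X(23) = (2+23) mod 26 = 25 = Z
  E(4) + V(21) = (4+21) mod 26 = 25 = Z
Ciphertext: KJLZZ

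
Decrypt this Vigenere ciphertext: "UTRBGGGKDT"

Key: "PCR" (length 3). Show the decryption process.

Step 1: Key 'PCR' has length 3. Extended key: PCRPCRPCRP
Step 2: Decrypt each position:
  U(20) - P(15) = 5 = F
  T(19) - C(2) = 17 = R
  R(17) - R(17) = 0 = A
  B(1) - P(15) = 12 = M
  G(6) - C(2) = 4 = E
  G(6) - R(17) = 15 = P
  G(6) - P(15) = 17 = R
  K(10) - C(2) = 8 = I
  D(3) - R(17) = 12 = M
  T(19) - P(15) = 4 = E
Plaintext: FRAMEPRIME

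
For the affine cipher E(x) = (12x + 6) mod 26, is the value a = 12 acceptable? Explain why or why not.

Step 1: Compute gcd(12, 26).
Step 2: gcd(12, 26) = 2.
Since gcd = 2 != 1, 12 shares a common factor with 26, so it cannot be used.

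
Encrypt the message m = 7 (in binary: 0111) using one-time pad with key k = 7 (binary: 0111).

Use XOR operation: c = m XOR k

Step 1: Write out the XOR operation bit by bit:
  Message: 0111
  Key:     0111
  XOR:     0000
Step 2: Convert to decimal: 0000 = 0.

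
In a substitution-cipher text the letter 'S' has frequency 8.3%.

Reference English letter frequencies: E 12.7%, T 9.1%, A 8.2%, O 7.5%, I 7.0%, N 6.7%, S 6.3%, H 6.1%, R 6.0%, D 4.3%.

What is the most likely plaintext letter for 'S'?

Step 1: The observed frequency is 8.3%.
Step 2: Compare with English frequencies:
  E: 12.7% (difference: 4.4%)
  T: 9.1% (difference: 0.8%)
  A: 8.2% (difference: 0.1%) <-- closest
  O: 7.5% (difference: 0.8%)
  I: 7.0% (difference: 1.3%)
  N: 6.7% (difference: 1.6%)
  S: 6.3% (difference: 2.0%)
  H: 6.1% (difference: 2.2%)
  R: 6.0% (difference: 2.3%)
  D: 4.3% (difference: 4.0%)
Step 3: 'S' most likely represents 'A' (frequency 8.2%).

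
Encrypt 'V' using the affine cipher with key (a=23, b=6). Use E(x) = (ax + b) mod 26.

Step 1: Convert 'V' to number: x = 21.
Step 2: E(21) = (23 * 21 + 6) mod 26 = 489 mod 26 = 21.
Step 3: Convert 21 back to letter: V.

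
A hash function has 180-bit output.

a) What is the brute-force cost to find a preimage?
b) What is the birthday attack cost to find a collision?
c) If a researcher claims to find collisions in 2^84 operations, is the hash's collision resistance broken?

Step 1: Preimage resistance requires brute-force of 2^180 operations.
Step 2: Collision resistance (birthday bound) = 2^(180/2) = 2^90.
Step 3: The claimed attack costs 2^84 operations.
Step 4: Since 2^84 < 2^90, the claimed attack beats the generic birthday bound, so collision resistance is broken.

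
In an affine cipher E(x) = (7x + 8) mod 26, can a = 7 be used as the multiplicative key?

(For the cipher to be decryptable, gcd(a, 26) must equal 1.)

Step 1: Compute gcd(7, 26).
Step 2: gcd(7, 26) = 1.
Since gcd = 1, 7 is coprime with 26, so it is a valid key.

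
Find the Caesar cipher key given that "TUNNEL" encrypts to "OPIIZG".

Step 1: Compare first letters: T (position 19) -> O (position 14).
Step 2: Shift = (14 - 19) mod 26 = 21.
The shift value is 21.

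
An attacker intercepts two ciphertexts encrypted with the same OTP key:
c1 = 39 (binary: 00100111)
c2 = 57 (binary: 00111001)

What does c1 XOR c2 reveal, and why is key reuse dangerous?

Step 1: c1 XOR c2 = (m1 XOR k) XOR (m2 XOR k).
Step 2: By XOR associativity/commutativity: = m1 XOR m2 XOR k XOR k = m1 XOR m2.
Step 3: 00100111 XOR 00111001 = 00011110 = 30.
Step 4: The key cancels out! An attacker learns m1 XOR m2 = 30, revealing the relationship between plaintexts.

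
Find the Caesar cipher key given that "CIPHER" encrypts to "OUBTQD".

Step 1: Compare first letters: C (position 2) -> O (position 14).
Step 2: Shift = (14 - 2) mod 26 = 12.
The shift value is 12.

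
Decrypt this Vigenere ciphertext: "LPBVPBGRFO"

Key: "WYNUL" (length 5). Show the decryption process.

Step 1: Key 'WYNUL' has length 5. Extended key: WYNULWYNUL
Step 2: Decrypt each position:
  L(11) - W(22) = 15 = P
  P(15) - Y(24) = 17 = R
  B(1) - N(13) = 14 = O
  V(21) - U(20) = 1 = B
  P(15) - L(11) = 4 = E
  B(1) - W(22) = 5 = F
  G(6) - Y(24) = 8 = I
  R(17) - N(13) = 4 = E
  F(5) - U(20) = 11 = L
  O(14) - L(11) = 3 = D
Plaintext: PROBEFIELD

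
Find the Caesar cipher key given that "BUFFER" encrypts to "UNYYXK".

Step 1: Compare first letters: B (position 1) -> U (position 20).
Step 2: Shift = (20 - 1) mod 26 = 19.
The shift value is 19.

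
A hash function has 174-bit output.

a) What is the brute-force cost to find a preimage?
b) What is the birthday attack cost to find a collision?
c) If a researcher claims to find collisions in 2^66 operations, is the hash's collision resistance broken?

Step 1: Preimage resistance requires brute-force of 2^174 operations.
Step 2: Collision resistance (birthday bound) = 2^(174/2) = 2^87.
Step 3: The claimed attack costs 2^66 operations.
Step 4: Since 2^66 < 2^87, the claimed attack beats the generic birthday bound, so collision resistance is broken.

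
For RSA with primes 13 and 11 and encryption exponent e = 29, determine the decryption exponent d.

Step 1: n = 13 * 11 = 143.
Step 2: phi(n) = 12 * 10 = 120.
Step 3: Find d such that 29 * d = 1 (mod 120).
Step 4: d = 29^(-1) mod 120 = 29.
Verification: 29 * 29 = 841 = 7 * 120 + 1.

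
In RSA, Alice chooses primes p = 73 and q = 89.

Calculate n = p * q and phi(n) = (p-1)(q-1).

Step 1: n = p * q = 73 * 89 = 6497.
Step 2: phi(n) = (p-1)(q-1) = 72 * 88 = 6336.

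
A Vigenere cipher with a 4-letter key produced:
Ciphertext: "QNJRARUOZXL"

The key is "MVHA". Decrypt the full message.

Step 1: Key 'MVHA' has length 4. Extended key: MVHAMVHAMVH
Step 2: Decrypt each position:
  Q(16) - M(12) = 4 = E
  N(13) - V(21) = 18 = S
  J(9) - H(7) = 2 = C
  R(17) - A(0) = 17 = R
  A(0) - M(12) = 14 = O
  R(17) - V(21) = 22 = W
  U(20) - H(7) = 13 = N
  O(14) - A(0) = 14 = O
  Z(25) - M(12) = 13 = N
  X(23) - V(21) = 2 = C
  L(11) - H(7) = 4 = E
Plaintext: ESCROWNONCE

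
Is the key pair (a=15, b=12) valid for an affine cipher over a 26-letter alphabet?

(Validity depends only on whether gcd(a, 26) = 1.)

Step 1: Compute gcd(15, 26).
Step 2: gcd(15, 26) = 1.
Since gcd = 1, 15 is coprime with 26, so it is a valid key.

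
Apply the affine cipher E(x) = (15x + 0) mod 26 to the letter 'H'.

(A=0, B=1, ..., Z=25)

Step 1: Convert 'H' to number: x = 7.
Step 2: E(7) = (15 * 7 + 0) mod 26 = 105 mod 26 = 1.
Step 3: Convert 1 back to letter: B.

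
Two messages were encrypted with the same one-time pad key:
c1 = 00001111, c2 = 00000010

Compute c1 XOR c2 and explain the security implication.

Step 1: c1 XOR c2 = (m1 XOR k) XOR (m2 XOR k).
Step 2: By XOR associativity/commutativity: = m1 XOR m2 XOR k XOR k = m1 XOR m2.
Step 3: 00001111 XOR 00000010 = 00001101 = 13.
Step 4: The key cancels out! An attacker learns m1 XOR m2 = 13, revealing the relationship between plaintexts.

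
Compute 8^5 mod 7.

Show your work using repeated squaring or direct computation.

Step 1: Compute 8^5 mod 7 step by step, reducing modulo 7 at each step.
  8^1 mod 7 = 1
  8^2 mod 7 = (1 * 8) mod 7 = 1
  8^3 mod 7 = (1 * 8) mod 7 = 1
  8^4 mod 7 = (1 * 8) mod 7 = 1
  8^5 mod 7 = (1 * 8) mod 7 = 1
Step 2: Result = 1.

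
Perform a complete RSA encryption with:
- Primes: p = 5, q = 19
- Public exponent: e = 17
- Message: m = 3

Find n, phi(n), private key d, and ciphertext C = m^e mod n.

Step 1: n = 5 * 19 = 95.
Step 2: phi(n) = (5-1)(19-1) = 4 * 18 = 72.
Step 3: Find d = 17^(-1) mod 72 = 17.
  Verify: 17 * 17 = 289 = 1 (mod 72).
Step 4: C = 3^17 mod 95 = 13.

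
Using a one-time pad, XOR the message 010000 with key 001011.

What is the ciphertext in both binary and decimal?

Step 1: Write out the XOR operation bit by bit:
  Message: 010000
  Key:     001011
  XOR:     011011
Step 2: Convert to decimal: 011011 = 27.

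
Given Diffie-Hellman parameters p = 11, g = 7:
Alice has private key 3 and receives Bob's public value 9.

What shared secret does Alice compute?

Step 1: s = B^a mod p = 9^3 mod 11.
  9^1 mod 11 = 9
  9^2 mod 11 = (9 * 9) mod 11 = 4
  9^3 mod 11 = (4 * 9) mod 11 = 3
Result: shared secret = 3.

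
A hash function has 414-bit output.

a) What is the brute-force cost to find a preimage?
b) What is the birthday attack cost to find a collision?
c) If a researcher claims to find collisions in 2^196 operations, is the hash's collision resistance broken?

Step 1: Preimage resistance requires brute-force of 2^414 operations.
Step 2: Collision resistance (birthday bound) = 2^(414/2) = 2^207.
Step 3: The claimed attack costs 2^196 operations.
Step 4: Since 2^196 < 2^207, the claimed attack beats the generic birthday bound, so collision resistance is broken.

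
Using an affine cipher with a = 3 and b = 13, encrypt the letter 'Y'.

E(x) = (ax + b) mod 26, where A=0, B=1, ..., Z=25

Step 1: Convert 'Y' to number: x = 24.
Step 2: E(24) = (3 * 24 + 13) mod 26 = 85 mod 26 = 7.
Step 3: Convert 7 back to letter: H.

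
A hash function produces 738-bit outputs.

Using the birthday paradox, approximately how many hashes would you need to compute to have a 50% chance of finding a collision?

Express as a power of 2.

Step 1: The birthday paradox gives collision probability ~50% after sqrt(2^n) = 2^(n/2) hashes.
Step 2: For 738-bit output: 2^(738/2) = 2^369.
Step 3: Approximately 2^369 hash computations needed.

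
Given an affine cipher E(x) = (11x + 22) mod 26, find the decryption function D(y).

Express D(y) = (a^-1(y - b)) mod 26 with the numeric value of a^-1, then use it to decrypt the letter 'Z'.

Step 1: Find a^-1, the modular inverse of 11 mod 26.
Step 2: We need 11 * a^-1 = 1 (mod 26).
Step 3: 11 * 19 = 209 = 8 * 26 + 1, so a^-1 = 19.
Step 4: D(y) = 19(y - 22) mod 26.
Step 5: Apply to 'Z' (y = 25): D(25) = 19 * (25 - 22) mod 26 = 19 * 3 mod 26 = 5 -> 'F'.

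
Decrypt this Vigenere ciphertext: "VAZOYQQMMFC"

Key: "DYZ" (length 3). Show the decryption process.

Step 1: Key 'DYZ' has length 3. Extended key: DYZDYZDYZDY
Step 2: Decrypt each position:
  V(21) - D(3) = 18 = S
  A(0) - Y(24) = 2 = C
  Z(25) - Z(25) = 0 = A
  O(14) - D(3) = 11 = L
  Y(24) - Y(24) = 0 = A
  Q(16) - Z(25) = 17 = R
  Q(16) - D(3) = 13 = N
  M(12) - Y(24) = 14 = O
  M(12) - Z(25) = 13 = N
  F(5) - D(3) = 2 = C
  C(2) - Y(24) = 4 = E
Plaintext: SCALARNONCE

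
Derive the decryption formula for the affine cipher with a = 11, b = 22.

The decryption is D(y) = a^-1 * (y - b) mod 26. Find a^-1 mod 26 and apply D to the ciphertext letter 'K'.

Step 1: Find a^-1, the modular inverse of 11 mod 26.
Step 2: We need 11 * a^-1 = 1 (mod 26).
Step 3: 11 * 19 = 209 = 8 * 26 + 1, so a^-1 = 19.
Step 4: D(y) = 19(y - 22) mod 26.
Step 5: Apply to 'K' (y = 10): D(10) = 19 * (10 - 22) mod 26 = 19 * -12 mod 26 = 6 -> 'G'.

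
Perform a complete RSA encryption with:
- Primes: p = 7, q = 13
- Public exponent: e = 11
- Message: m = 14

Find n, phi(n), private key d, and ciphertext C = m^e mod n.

Step 1: n = 7 * 13 = 91.
Step 2: phi(n) = (7-1)(13-1) = 6 * 12 = 72.
Step 3: Find d = 11^(-1) mod 72 = 59.
  Verify: 11 * 59 = 649 = 1 (mod 72).
Step 4: C = 14^11 mod 91 = 14.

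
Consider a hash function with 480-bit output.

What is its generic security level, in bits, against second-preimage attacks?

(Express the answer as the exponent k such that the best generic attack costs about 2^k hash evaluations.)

Step 1: The hash has a 480-bit output.
Step 2: Second-preimage resistance means: given a specific input x, it should be infeasible to find a different y with h(y) = h(x).
With a 480-bit output, a generic search for a second preimage costs about 2^480 evaluations (each trial matches the fixed target with probability 2^-480).
Step 3: Security level = 480 bits.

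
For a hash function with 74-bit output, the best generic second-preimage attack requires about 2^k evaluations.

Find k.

Step 1: The hash has a 74-bit output.
Step 2: Second-preimage resistance means: given a specific input x, it should be infeasible to find a different y with h(y) = h(x).
With a 74-bit output, a generic search for a second preimage costs about 2^74 evaluations (each trial matches the fixed target with probability 2^-74).
Step 3: Security level = 74 bits.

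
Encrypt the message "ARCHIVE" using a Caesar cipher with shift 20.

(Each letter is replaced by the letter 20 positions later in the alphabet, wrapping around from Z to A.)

Step 1: For each letter, shift forward by 20 positions (mod 26).
  A (position 0) -> position (0+20) mod 26 = 20 -> U
  R (position 17) -> position (17+20) mod 26 = 11 -> L
  C (position 2) -> position (2+20) mod 26 = 22 -> W
  H (position 7) -> position (7+20) mod 26 = 1 -> B
  I (position 8) -> position (8+20) mod 26 = 2 -> C
  V (position 21) -> position (21+20) mod 26 = 15 -> P
  E (position 4) -> position (4+20) mod 26 = 24 -> Y
Result: ULWBCPY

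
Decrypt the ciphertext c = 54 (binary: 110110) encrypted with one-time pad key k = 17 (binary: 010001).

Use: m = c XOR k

Step 1: XOR ciphertext with key:
  Ciphertext: 110110
  Key:        010001
  XOR:        100111
Step 2: Plaintext = 100111 = 39 in decimal.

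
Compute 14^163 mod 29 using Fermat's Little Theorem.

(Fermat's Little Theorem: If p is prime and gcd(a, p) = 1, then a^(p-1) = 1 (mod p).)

Step 1: Since 29 is prime, by Fermat's Little Theorem: 14^28 = 1 (mod 29).
Step 2: Reduce exponent: 163 mod 28 = 23.
Step 3: So 14^163 = 14^23 (mod 29).
Step 4: 14^23 mod 29 = 26.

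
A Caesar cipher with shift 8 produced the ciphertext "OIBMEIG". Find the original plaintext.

Step 1: Reverse the shift by subtracting 8 from each letter position.
  O (position 14) -> position (14-8) mod 26 = 6 -> G
  I (position 8) -> position (8-8) mod 26 = 0 -> A
  B (position 1) -> position (1-8) mod 26 = 19 -> T
  M (position 12) -> position (12-8) mod 26 = 4 -> E
  E (position 4) -> position (4-8) mod 26 = 22 -> W
  I (position 8) -> position (8-8) mod 26 = 0 -> A
  G (position 6) -> position (6-8) mod 26 = 24 -> Y
Decrypted message: GATEWAY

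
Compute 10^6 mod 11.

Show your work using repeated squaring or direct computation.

Step 1: Compute 10^6 mod 11 step by step, reducing modulo 11 at each step.
  10^1 mod 11 = 10
  10^2 mod 11 = (10 * 10) mod 11 = 1
  10^3 mod 11 = (1 * 10) mod 11 = 10
  10^4 mod 11 = (10 * 10) mod 11 = 1
  10^5 mod 11 = (1 * 10) mod 11 = 10
  10^6 mod 11 = (10 * 10) mod 11 = 1
Step 2: Result = 1.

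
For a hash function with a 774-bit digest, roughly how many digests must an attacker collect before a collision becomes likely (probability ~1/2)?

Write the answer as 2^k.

Step 1: The birthday paradox gives collision probability ~50% after sqrt(2^n) = 2^(n/2) hashes.
Step 2: For 774-bit output: 2^(774/2) = 2^387.
Step 3: Approximately 2^387 hash computations needed.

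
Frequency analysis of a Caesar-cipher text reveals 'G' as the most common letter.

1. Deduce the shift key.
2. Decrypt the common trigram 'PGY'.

Step 1: In English, 'E' is the most frequent letter (12.7%).
Step 2: The most frequent ciphertext letter is 'G' (position 6).
Step 3: Shift = (6 - 4) mod 26 = 2.
Step 4: Decrypt 'PGY' by shifting back 2:
  P -> N
  G -> E
  Y -> W
Step 5: 'PGY' decrypts to 'NEW'.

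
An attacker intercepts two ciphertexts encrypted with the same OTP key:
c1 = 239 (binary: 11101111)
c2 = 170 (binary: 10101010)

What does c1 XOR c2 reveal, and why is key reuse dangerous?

Step 1: c1 XOR c2 = (m1 XOR k) XOR (m2 XOR k).
Step 2: By XOR associativity/commutativity: = m1 XOR m2 XOR k XOR k = m1 XOR m2.
Step 3: 11101111 XOR 10101010 = 01000101 = 69.
Step 4: The key cancels out! An attacker learns m1 XOR m2 = 69, revealing the relationship between plaintexts.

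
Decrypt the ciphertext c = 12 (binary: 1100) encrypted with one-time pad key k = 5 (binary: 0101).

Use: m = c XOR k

Step 1: XOR ciphertext with key:
  Ciphertext: 1100
  Key:        0101
  XOR:        1001
Step 2: Plaintext = 1001 = 9 in decimal.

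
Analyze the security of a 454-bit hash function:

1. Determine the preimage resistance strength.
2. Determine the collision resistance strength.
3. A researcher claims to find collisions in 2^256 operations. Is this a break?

Step 1: Preimage resistance requires brute-force of 2^454 operations.
Step 2: Collision resistance (birthday bound) = 2^(454/2) = 2^227.
Step 3: The claimed attack costs 2^256 operations.
Step 4: Since 2^256 >= 2^227, the claimed attack is no faster than the generic birthday attack, so this does not break collision resistance.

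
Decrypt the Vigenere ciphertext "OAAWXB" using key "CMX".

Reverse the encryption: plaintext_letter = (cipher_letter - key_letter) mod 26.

Step 1: Extend key: CMXCMX
Step 2: Decrypt each letter (c - k) mod 26:
  O(14) - C(2) = (14-2) mod 26 = 12 = M
  A(0) - M(12) = (0-12) mod 26 = 14 = O
  A(0) - X(23) = (0-23) mod 26 = 3 = D
  W(22) - C(2) = (22-2) mod 26 = 20 = U
  X(23) - M(12) = (23-12) mod 26 = 11 = L
  B(1) - X(23) = (1-23) mod 26 = 4 = E
Plaintext: MODULE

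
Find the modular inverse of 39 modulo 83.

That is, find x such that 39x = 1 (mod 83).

Step 1: We need x such that 39 * x = 1 (mod 83).
Step 2: Using the extended Euclidean algorithm or trial:
  39 * 66 = 2574 = 31 * 83 + 1.
Step 3: Since 2574 mod 83 = 1, the inverse is x = 66.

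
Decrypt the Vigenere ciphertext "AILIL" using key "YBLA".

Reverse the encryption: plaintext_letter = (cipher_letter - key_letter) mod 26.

Step 1: Extend key: YBLAY
Step 2: Decrypt each letter (c - k) mod 26:
  A(0) - Y(24) = (0-24) mod 26 = 2 = C
  I(8) - B(1) = (8-1) mod 26 = 7 = H
  L(11) - L(11) = (11-11) mod 26 = 0 = A
  I(8) - A(0) = (8-0) mod 26 = 8 = I
  L(11) - Y(24) = (11-24) mod 26 = 13 = N
Plaintext: CHAIN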